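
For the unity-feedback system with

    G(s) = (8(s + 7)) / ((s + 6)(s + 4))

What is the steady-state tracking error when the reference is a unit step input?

e_ss = 0.3000

G(s) has no poles at the origin.
This is a Type 0 system. Kp = lim_{s→0} G(s) = 56/24 = 7/3.
e_ss = 1/(1 + Kp) = 1/(1 + 7/3) = 3/10 ≈ 0.3000.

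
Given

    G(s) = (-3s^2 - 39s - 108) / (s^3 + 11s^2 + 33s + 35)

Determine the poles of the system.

s = -2 + j, -2 - j, -7

The poles are the roots of the denominator s^3 + 11s^2 + 33s + 35 = 0.
Trying s = -7: the polynomial evaluates to 0, so (s + 7) is a factor.
Dividing out leaves s^2 + 4s + 5 = 0.
The quadratic formula then gives s = -2 ± 1j.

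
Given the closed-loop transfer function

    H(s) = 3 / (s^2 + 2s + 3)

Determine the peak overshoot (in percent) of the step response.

Comparing s^2 + 2s + 3 to s^2 + 2ζωₙs + ωₙ²: ωₙ = √3 ≈ 1.732 rad/s and ζ = 2/(2·√3) ≈ 0.5774.
%OS = 100·exp(−πζ/√(1−ζ²)) = 100·exp(−π·0.5774/√(1−0.5774²)) ≈ 10.8%.

%OS ≈ 10.8%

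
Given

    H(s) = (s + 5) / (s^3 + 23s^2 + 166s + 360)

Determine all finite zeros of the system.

Set the numerator to zero: s + 5 = 0.
So s = -5.

s = -5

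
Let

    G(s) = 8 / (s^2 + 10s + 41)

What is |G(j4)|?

|G(j4)| ≈ 0.1696

Substitute s = j4: numerator = 8, denominator = 25 + j40.
|G(j4)| = |8| / |25 + j40| = 8 / 47.170 ≈ 0.1696.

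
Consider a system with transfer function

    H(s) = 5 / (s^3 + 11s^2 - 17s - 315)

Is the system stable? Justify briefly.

The denominator s^3 + 11s^2 - 17s - 315 factors as (s + 7)(s + 9)(s - 5), giving poles at s = -7, -9, 5.
Since the pole(s) at s = 5 lie in the right half-plane, the system is unstable.

unstable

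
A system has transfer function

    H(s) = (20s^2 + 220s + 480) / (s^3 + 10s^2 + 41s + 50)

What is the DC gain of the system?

H(0) = 48/5 ≈ 9.600

Set s = 0: H(0) = (480) / (50) = 48/5.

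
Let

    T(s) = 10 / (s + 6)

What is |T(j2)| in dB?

|T(j2)|_dB ≈ 3.98 dB

Substitute s = j2: numerator = 10, denominator = 6 + j2.
|T(j2)| = |10| / |6 + j2| = 10 / 6.3246 ≈ 1.581.
In decibels: 20·log₁₀(1.581) ≈ 3.98 dB.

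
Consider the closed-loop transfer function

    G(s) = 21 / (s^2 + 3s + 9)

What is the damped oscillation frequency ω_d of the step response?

Comparing s^2 + 3s + 9 to s^2 + 2ζωₙs + ωₙ²: ωₙ = 3 rad/s and ζ = 3/(2·3) = 0.5.
ζωₙ = 3/2 = 1.5, so ω_d = ωₙ√(1−ζ²) = √(ωₙ² − (ζωₙ)²) = √(9 − 1.5²) = √6.75 ≈ 2.598 rad/s.

ω_d ≈ 2.598 rad/s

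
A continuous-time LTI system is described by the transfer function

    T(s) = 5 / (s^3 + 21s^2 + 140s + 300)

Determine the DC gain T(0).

Set s = 0: T(0) = (5) / (300) = 1/60.

T(0) = 1/60 ≈ 0.01667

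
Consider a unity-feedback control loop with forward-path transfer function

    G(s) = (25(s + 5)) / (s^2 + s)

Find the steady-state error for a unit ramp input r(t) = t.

e_ss = 0.008000

G(s) has one pole at the origin.
This is a Type 1 system. Kv = lim_{s→0} s·G(s) = 125/1.
e_ss = 1/Kv = 1/(125) = 1/125 ≈ 0.008000.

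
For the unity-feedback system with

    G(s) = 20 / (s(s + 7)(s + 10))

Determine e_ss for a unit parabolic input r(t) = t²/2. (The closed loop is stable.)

e_ss = ∞

G(s) has one pole at the origin.
This is a Type 1 system; Ka = lim_{s→0} s^2·G(s) = 0, so the steady-state error for a parabola input is infinite.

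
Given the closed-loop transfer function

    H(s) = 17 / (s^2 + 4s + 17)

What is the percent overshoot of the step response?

%OS ≈ 17.5%

Comparing s^2 + 4s + 17 to s^2 + 2ζωₙs + ωₙ²: ωₙ = √17 ≈ 4.123 rad/s and ζ = 4/(2·√17) ≈ 0.4851.
%OS = 100·exp(−πζ/√(1−ζ²)) = 100·exp(−π·0.4851/√(1−0.4851²)) ≈ 17.5%.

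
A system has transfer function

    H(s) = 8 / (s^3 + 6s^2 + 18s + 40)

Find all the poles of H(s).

The poles are the roots of the denominator s^3 + 6s^2 + 18s + 40 = 0.
Trying s = -4: the polynomial evaluates to 0, so (s + 4) is a factor.
Dividing out leaves s^2 + 2s + 10 = 0.
The quadratic formula then gives s = -1 ± 3j.

s = -1 ± 3j, -4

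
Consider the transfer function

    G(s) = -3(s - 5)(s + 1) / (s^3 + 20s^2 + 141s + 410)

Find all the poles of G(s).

The poles are the roots of the denominator s^3 + 20s^2 + 141s + 410 = 0.
Trying s = -10: the polynomial evaluates to 0, so (s + 10) is a factor.
Dividing out leaves s^2 + 10s + 41 = 0.
The quadratic formula then gives s = -5 ± 4j.

s = -5 + 4j, -5 - 4j, -10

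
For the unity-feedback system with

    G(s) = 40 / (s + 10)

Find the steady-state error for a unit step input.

e_ss = 0.2000

G(s) has no poles at the origin.
This is a Type 0 system. Kp = lim_{s→0} G(s) = 40/10 = 4.
e_ss = 1/(1 + Kp) = 1/(1 + 4) = 1/5 ≈ 0.2000.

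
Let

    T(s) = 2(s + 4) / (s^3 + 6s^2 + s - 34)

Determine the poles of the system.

s = -4 ± j, 2

The poles are the roots of the denominator s^3 + 6s^2 + s - 34 = 0.
Trying s = 2: the polynomial evaluates to 0, so (s - 2) is a factor.
Dividing out leaves s^2 + 8s + 17 = 0.
The quadratic formula then gives s = -4 ± 1j.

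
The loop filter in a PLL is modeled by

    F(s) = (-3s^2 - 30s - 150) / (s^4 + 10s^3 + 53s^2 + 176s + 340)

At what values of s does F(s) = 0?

s = -5 + 5j, -5 - 5j

Set the numerator to zero: -3s^2 - 30s - 150 = 0, i.e. -3·(s^2 + 10s + 50) = 0.
Factoring: (s^2 + 10s + 50) = 0.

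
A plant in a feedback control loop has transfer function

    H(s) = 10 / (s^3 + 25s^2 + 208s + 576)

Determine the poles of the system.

s = -8, -9, -8

The poles are the roots of the denominator s^3 + 25s^2 + 208s + 576 = 0.
Trying s = -8: the polynomial evaluates to 0, so (s + 8) is a factor.
Dividing out leaves s^2 + 17s + 72 = 0.
Factoring the quadratic: (s + 9)(s + 8) = 0.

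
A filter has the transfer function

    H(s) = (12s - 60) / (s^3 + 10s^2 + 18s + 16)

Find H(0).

Set s = 0: H(0) = (-60) / (16) = -15/4.

H(0) = -15/4 ≈ -3.750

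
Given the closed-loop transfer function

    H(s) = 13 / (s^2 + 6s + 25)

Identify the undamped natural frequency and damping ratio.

ωₙ = 5 rad/s, ζ = 0.6

Compare the denominator to the standard form s^2 + 2ζωₙs + ωₙ².
ωₙ² = 25, so ωₙ = 5 rad/s.
2ζωₙ = 6, so ζ = 6/(2·5) = 0.6.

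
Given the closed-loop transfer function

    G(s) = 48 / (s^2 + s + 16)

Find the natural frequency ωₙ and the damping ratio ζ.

Compare the denominator to the standard form s^2 + 2ζωₙs + ωₙ².
ωₙ² = 16, so ωₙ = 4 rad/s.
2ζωₙ = 1, so ζ = 1/(2·4) = 0.125.
With ζ = 0.125 the response is underdamped.

ωₙ = 4 rad/s, ζ = 0.125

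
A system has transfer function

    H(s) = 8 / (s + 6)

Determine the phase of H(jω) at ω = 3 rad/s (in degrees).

At s = j3: numerator = 8, denominator = 6 + j3.
∠H = ∠num − ∠den = 0° − (26.565°) = -26.57°.

∠H(j3) ≈ -26.57°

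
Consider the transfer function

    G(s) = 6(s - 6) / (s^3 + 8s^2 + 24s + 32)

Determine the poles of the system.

The poles are the roots of the denominator s^3 + 8s^2 + 24s + 32 = 0.
Trying s = -4: the polynomial evaluates to 0, so (s + 4) is a factor.
Dividing out leaves s^2 + 4s + 8 = 0.
The quadratic formula then gives s = -2 ± 2j.

s = -2 ± 2j, -4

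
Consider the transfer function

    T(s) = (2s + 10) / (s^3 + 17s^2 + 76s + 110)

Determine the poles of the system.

The poles are the roots of the denominator s^3 + 17s^2 + 76s + 110 = 0.
Trying s = -11: the polynomial evaluates to 0, so (s + 11) is a factor.
Dividing out leaves s^2 + 6s + 10 = 0.
The quadratic formula then gives s = -3 ± 1j.

s = -3 ± j, -11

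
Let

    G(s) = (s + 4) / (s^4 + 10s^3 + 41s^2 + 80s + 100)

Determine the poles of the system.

The poles are the roots of the denominator s^4 + 10s^3 + 41s^2 + 80s + 100 = 0.
No real roots exist; factor into two real quadratics: (s^2 + 2s + 5)(s^2 + 8s + 20) = 0.
Each quadratic gives a conjugate pair via the quadratic formula.

s = -1 ± 2j, -4 ± 2j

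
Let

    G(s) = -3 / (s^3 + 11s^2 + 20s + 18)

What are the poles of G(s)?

s = -1 + j, -1 - j, -9

The poles are the roots of the denominator s^3 + 11s^2 + 20s + 18 = 0.
Trying s = -9: the polynomial evaluates to 0, so (s + 9) is a factor.
Dividing out leaves s^2 + 2s + 2 = 0.
The quadratic formula then gives s = -1 ± 1j.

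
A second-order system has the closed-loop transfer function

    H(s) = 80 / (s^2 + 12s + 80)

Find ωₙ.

Compare the denominator to the standard form s^2 + 2ζωₙs + ωₙ².
ωₙ² = 80, so ωₙ = √80 ≈ 8.944 rad/s.

ωₙ ≈ 8.944 rad/s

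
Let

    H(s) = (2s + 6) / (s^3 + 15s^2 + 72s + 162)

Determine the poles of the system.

The poles are the roots of the denominator s^3 + 15s^2 + 72s + 162 = 0.
Trying s = -9: the polynomial evaluates to 0, so (s + 9) is a factor.
Dividing out leaves s^2 + 6s + 18 = 0.
The quadratic formula then gives s = -3 ± 3j.

s = -3 ± 3j, -9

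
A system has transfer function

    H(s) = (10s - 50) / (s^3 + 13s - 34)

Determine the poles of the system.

The poles are the roots of the denominator s^3 + 13s - 34 = 0.
Trying s = 2: the polynomial evaluates to 0, so (s - 2) is a factor.
Dividing out leaves s^2 + 2s + 17 = 0.
The quadratic formula then gives s = -1 ± 4j.

s = -1 ± 4j, 2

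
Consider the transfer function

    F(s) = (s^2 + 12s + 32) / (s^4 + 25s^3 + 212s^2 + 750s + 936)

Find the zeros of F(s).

Set the numerator to zero: s^2 + 12s + 32 = 0.
Factoring: (s + 4)(s + 8) = 0.

s = -4, -8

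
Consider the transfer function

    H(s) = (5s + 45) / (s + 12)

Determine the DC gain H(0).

Set s = 0: H(0) = (45) / (12) = 15/4.

H(0) = 15/4 ≈ 3.750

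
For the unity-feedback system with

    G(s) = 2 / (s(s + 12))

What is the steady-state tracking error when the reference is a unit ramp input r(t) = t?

G(s) has one pole at the origin.
This is a Type 1 system. Kv = lim_{s→0} s·G(s) = 2/12 = 1/6.
e_ss = 1/Kv = 1/(1/6) = 6.

e_ss = 6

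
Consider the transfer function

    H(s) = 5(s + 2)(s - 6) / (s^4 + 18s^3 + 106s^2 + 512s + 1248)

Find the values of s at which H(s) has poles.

The poles are the roots of the denominator s^4 + 18s^3 + 106s^2 + 512s + 1248 = 0.
Trying s = -12: the polynomial evaluates to 0, so (s + 12) is a factor.
Dividing out leaves s^3 + 6s^2 + 34s + 104 = 0.
This factors further as (s^2 + 2s + 26)(s + 4) = 0.

s = -1 ± 5j, -12, -4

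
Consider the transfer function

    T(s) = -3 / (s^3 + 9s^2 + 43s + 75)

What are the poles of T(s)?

s = -3 ± 4j, -3

The poles are the roots of the denominator s^3 + 9s^2 + 43s + 75 = 0.
Trying s = -3: the polynomial evaluates to 0, so (s + 3) is a factor.
Dividing out leaves s^2 + 6s + 25 = 0.
The quadratic formula then gives s = -3 ± 4j.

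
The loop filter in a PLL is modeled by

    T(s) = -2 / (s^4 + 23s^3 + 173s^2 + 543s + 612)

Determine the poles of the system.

The poles are the roots of the denominator s^4 + 23s^3 + 173s^2 + 543s + 612 = 0.
Trying s = -12: the polynomial evaluates to 0, so (s + 12) is a factor.
Dividing out leaves s^3 + 11s^2 + 41s + 51 = 0.
This factors further as (s^2 + 8s + 17)(s + 3) = 0.

s = -4 ± j, -12, -3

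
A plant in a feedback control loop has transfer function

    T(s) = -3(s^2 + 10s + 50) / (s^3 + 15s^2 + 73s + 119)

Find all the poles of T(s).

s = -4 ± j, -7

The poles are the roots of the denominator s^3 + 15s^2 + 73s + 119 = 0.
Trying s = -7: the polynomial evaluates to 0, so (s + 7) is a factor.
Dividing out leaves s^2 + 8s + 17 = 0.
The quadratic formula then gives s = -4 ± 1j.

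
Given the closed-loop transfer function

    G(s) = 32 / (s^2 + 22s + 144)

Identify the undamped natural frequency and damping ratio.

Compare the denominator to the standard form s^2 + 2ζωₙs + ωₙ².
ωₙ² = 144, so ωₙ = 12 rad/s.
2ζωₙ = 22, so ζ = 22/(2·12) ≈ 0.9167.

ωₙ = 12 rad/s, ζ ≈ 0.9167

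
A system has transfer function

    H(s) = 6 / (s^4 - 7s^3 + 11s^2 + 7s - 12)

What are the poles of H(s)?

The poles are the roots of the denominator s^4 - 7s^3 + 11s^2 + 7s - 12 = 0.
Trying s = 3: the polynomial evaluates to 0, so (s - 3) is a factor.
Dividing out leaves s^3 - 4s^2 - s + 4 = 0.
This factors further as (s - 4)(s - 1)(s + 1) = 0.

s = 3, 4, 1, -1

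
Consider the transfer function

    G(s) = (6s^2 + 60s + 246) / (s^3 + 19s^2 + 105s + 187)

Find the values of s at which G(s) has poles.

The poles are the roots of the denominator s^3 + 19s^2 + 105s + 187 = 0.
Trying s = -11: the polynomial evaluates to 0, so (s + 11) is a factor.
Dividing out leaves s^2 + 8s + 17 = 0.
The quadratic formula then gives s = -4 ± 1j.

s = -4 ± j, -11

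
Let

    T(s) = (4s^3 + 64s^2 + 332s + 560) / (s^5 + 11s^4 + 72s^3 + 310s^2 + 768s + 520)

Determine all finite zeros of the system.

s = -7, -4, -5

Set the numerator to zero: 4s^3 + 64s^2 + 332s + 560 = 0, i.e. 4·(s^3 + 16s^2 + 83s + 140) = 0.
Factoring: (s + 7)(s + 4)(s + 5) = 0.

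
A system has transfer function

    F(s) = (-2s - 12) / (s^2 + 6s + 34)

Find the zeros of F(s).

Set the numerator to zero: -2s - 12 = 0, i.e. -2·(s + 6) = 0.
So s = -6.

s = -6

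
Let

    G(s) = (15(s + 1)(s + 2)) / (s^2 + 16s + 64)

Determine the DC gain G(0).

Set s = 0: G(0) = (30) / (64) = 15/32.

G(0) = 15/32 ≈ 0.4688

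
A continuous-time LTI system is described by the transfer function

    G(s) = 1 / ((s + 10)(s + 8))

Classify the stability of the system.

stable

The poles can be read from the denominator factors: s = -10, -8.
Since all poles lie strictly in the left half-plane, the system is stable.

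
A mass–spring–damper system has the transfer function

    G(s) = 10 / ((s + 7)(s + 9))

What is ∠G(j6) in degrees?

∠G(j6) ≈ -74.29°

At s = j6: numerator = 10, denominator = 27 + j96.
∠G = ∠num − ∠den = 0° − (74.291°) = -74.29°.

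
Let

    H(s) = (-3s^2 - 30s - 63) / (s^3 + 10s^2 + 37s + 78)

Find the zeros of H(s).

s = -7, -3

Set the numerator to zero: -3s^2 - 30s - 63 = 0, i.e. -3·(s^2 + 10s + 21) = 0.
Factoring: (s + 7)(s + 3) = 0.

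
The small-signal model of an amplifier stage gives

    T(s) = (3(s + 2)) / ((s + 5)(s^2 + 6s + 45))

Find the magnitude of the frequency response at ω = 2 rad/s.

|T(j2)| ≈ 0.03688

Substitute s = j2: numerator = 6 + j6, denominator = 181 + j142.
|T(j2)| = |6 + j6| / |181 + j142| = 8.4853 / 230.05 ≈ 0.03688.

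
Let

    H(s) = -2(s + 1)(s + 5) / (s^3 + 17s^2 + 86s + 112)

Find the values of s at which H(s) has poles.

The poles are the roots of the denominator s^3 + 17s^2 + 86s + 112 = 0.
Trying s = -2: the polynomial evaluates to 0, so (s + 2) is a factor.
Dividing out leaves s^2 + 15s + 56 = 0.
Factoring the quadratic: (s + 7)(s + 8) = 0.

s = -2, -7, -8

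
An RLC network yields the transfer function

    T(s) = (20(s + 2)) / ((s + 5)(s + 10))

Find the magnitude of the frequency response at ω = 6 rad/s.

|T(j6)| ≈ 1.389

Substitute s = j6: numerator = 40 + j120, denominator = 14 + j90.
|T(j6)| = |40 + j120| / |14 + j90| = 126.49 / 91.082 ≈ 1.389.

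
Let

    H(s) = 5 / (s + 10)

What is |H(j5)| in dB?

|H(j5)|_dB ≈ -6.99 dB

Substitute s = j5: numerator = 5, denominator = 10 + j5.
|H(j5)| = |5| / |10 + j5| = 5 / 11.180 ≈ 0.4472.
In decibels: 20·log₁₀(0.4472) ≈ -6.99 dB.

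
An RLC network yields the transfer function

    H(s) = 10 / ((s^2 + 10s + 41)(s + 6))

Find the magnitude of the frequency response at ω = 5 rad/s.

Substitute s = j5: numerator = 10, denominator = -154 + j380.
|H(j5)| = |10| / |-154 + j380| = 10 / 410.02 ≈ 0.02439.

|H(j5)| ≈ 0.02439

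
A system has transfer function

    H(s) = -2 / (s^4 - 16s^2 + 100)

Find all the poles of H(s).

The poles are the roots of the denominator s^4 - 16s^2 + 100 = 0.
No real roots exist; factor into two real quadratics: (s^2 - 6s + 10)(s^2 + 6s + 10) = 0.
Each quadratic gives a conjugate pair via the quadratic formula.

s = 3 + j, 3 - j, -3 + j, -3 - j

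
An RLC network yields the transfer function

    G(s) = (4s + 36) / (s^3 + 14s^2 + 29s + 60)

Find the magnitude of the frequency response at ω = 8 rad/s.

|G(j8)| ≈ 0.05463

Substitute s = j8: numerator = 36 + j32, denominator = -836 - j280.
|G(j8)| = |36 + j32| / |-836 - j280| = 48.166 / 881.64 ≈ 0.05463.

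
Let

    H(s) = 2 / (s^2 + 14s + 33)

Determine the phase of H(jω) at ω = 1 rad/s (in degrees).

∠H(j1) ≈ -23.63°

At s = j1: numerator = 2, denominator = 32 + j14.
∠H = ∠num − ∠den = 0° − (23.629°) = -23.63°.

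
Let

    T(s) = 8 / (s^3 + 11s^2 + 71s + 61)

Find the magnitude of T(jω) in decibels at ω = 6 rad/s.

Substitute s = j6: numerator = 8, denominator = -335 + j210.
|T(j6)| = |8| / |-335 + j210| = 8 / 395.38 ≈ 0.02023.
In decibels: 20·log₁₀(0.02023) ≈ -33.9 dB.

|T(j6)|_dB ≈ -33.9 dB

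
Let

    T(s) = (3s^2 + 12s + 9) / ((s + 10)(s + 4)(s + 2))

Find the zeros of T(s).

Set the numerator to zero: 3s^2 + 12s + 9 = 0, i.e. 3·(s^2 + 4s + 3) = 0.
Factoring: (s + 1)(s + 3) = 0.

s = -1, -3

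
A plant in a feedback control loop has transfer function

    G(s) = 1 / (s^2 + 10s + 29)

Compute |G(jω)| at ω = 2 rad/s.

Substitute s = j2: numerator = 1, denominator = 25 + j20.
|G(j2)| = |1| / |25 + j20| = 1 / 32.016 ≈ 0.03123.

|G(j2)| ≈ 0.03123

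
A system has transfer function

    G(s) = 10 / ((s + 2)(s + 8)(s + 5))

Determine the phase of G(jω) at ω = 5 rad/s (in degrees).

∠G(j5) ≈ -145.2°

At s = j5: numerator = 10, denominator = -295 + j205.
∠G = ∠num − ∠den = 0° − (145.20°) = -145.2°.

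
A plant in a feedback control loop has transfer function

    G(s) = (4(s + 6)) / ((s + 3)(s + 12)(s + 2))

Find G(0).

G(0) = 1/3 ≈ 0.3333

At s = 0 each factor (s + a) contributes a and each (s^2 + bs + c) contributes c.
G(0) = 4·(6) / ((3) · (12) · (2)) = 24/72 = 1/3.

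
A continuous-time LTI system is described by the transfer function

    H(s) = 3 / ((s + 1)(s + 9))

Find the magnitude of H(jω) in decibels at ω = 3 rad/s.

Substitute s = j3: numerator = 3, denominator = j30.
|H(j3)| = |3| / |j30| = 3 / 30 = 0.1000.
In decibels: 20·log₁₀(0.1000) ≈ -20 dB.

|H(j3)|_dB ≈ -20 dB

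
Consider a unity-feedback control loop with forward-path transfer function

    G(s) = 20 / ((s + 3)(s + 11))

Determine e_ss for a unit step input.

e_ss = 0.6226

G(s) has no poles at the origin.
This is a Type 0 system. Kp = lim_{s→0} G(s) = 20/33.
e_ss = 1/(1 + Kp) = 1/(1 + 20/33) = 33/53 ≈ 0.6226.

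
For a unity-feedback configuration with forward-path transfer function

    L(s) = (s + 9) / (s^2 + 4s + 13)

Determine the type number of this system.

Type 0

The denominator has no factor of s at the origin — no free integrator — so this is a Type 0 system.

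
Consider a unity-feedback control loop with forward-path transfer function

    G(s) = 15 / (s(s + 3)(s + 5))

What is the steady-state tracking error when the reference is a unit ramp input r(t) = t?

e_ss = 1

G(s) has one pole at the origin.
This is a Type 1 system. Kv = lim_{s→0} s·G(s) = 15/15 = 1.
e_ss = 1/Kv = 1/(1) = 1.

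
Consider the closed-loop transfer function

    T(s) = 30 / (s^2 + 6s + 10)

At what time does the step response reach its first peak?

Comparing s^2 + 6s + 10 to s^2 + 2ζωₙs + ωₙ²: ωₙ = √10 ≈ 3.162 rad/s and ζ = 6/(2·√10) ≈ 0.9487.
ζωₙ = 6/2 = 3, so ω_d = ωₙ√(1−ζ²) = √(ωₙ² − (ζωₙ)²) = √(10 − 3²) = √1 = 1 rad/s.
t_p = π/ω_d = π/1 ≈ 3.142 s.

t_p ≈ 3.142 s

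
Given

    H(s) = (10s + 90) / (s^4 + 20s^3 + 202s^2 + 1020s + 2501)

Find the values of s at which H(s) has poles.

s = -5 ± 6j, -5 ± 4j

The poles are the roots of the denominator s^4 + 20s^3 + 202s^2 + 1020s + 2501 = 0.
No real roots exist; factor into two real quadratics: (s^2 + 10s + 61)(s^2 + 10s + 41) = 0.
Each quadratic gives a conjugate pair via the quadratic formula.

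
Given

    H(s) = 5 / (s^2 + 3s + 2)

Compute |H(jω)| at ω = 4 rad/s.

Substitute s = j4: numerator = 5, denominator = -14 + j12.
|H(j4)| = |5| / |-14 + j12| = 5 / 18.439 ≈ 0.2712.

|H(j4)| ≈ 0.2712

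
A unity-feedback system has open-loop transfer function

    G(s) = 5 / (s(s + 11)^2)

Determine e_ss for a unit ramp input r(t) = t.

G(s) has one pole at the origin.
This is a Type 1 system. Kv = lim_{s→0} s·G(s) = 5/121.
e_ss = 1/Kv = 1/(5/121) = 121/5 ≈ 24.20.

e_ss = 24.20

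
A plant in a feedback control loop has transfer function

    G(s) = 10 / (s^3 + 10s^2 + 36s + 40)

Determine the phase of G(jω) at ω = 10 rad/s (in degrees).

At s = j10: numerator = 10, denominator = -960 - j640.
∠G = ∠num − ∠den = 0° − (-146.31°) = 146.3°.

∠G(j10) ≈ 146.3°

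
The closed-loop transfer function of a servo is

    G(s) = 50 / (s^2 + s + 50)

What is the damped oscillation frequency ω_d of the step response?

Comparing s^2 + s + 50 to s^2 + 2ζωₙs + ωₙ²: ωₙ = √50 ≈ 7.071 rad/s and ζ = 1/(2·√50) ≈ 0.07071.
ζωₙ = 1/2 = 0.5, so ω_d = ωₙ√(1−ζ²) = √(ωₙ² − (ζωₙ)²) = √(50 − 0.5²) = √49.75 ≈ 7.053 rad/s.

ω_d ≈ 7.053 rad/s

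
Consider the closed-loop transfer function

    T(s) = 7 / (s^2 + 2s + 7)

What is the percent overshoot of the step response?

%OS ≈ 27.7%

Comparing s^2 + 2s + 7 to s^2 + 2ζωₙs + ωₙ²: ωₙ = √7 ≈ 2.646 rad/s and ζ = 2/(2·√7) ≈ 0.3780.
%OS = 100·exp(−πζ/√(1−ζ²)) = 100·exp(−π·0.3780/√(1−0.3780²)) ≈ 27.7%.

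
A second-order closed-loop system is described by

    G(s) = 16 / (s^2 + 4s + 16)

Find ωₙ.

Compare the denominator to the standard form s^2 + 2ζωₙs + ωₙ².
ωₙ² = 16, so ωₙ = 4 rad/s.

ωₙ = 4 rad/s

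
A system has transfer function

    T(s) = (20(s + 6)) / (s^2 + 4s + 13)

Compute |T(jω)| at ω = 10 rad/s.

|T(j10)| ≈ 2.436

Substitute s = j10: numerator = 120 + j200, denominator = -87 + j40.
|T(j10)| = |120 + j200| / |-87 + j40| = 233.24 / 95.755 ≈ 2.436.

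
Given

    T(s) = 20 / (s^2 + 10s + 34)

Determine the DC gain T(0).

T(0) = 10/17 ≈ 0.5882

Set s = 0: T(0) = (20) / (34) = 10/17.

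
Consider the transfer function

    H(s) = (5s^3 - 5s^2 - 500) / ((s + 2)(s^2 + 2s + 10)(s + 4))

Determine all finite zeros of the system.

s = 5, -2 ± 4j

Set the numerator to zero: 5s^3 - 5s^2 - 500 = 0, i.e. 5·(s^3 - s^2 - 100) = 0.
Factoring: (s - 5)(s^2 + 4s + 20) = 0.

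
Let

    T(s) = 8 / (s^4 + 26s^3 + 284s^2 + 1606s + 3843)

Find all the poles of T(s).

The poles are the roots of the denominator s^4 + 26s^3 + 284s^2 + 1606s + 3843 = 0.
Trying s = -7: the polynomial evaluates to 0, so (s + 7) is a factor.
Dividing out leaves s^3 + 19s^2 + 151s + 549 = 0.
This factors further as (s^2 + 10s + 61)(s + 9) = 0.

s = -5 ± 6j, -7, -9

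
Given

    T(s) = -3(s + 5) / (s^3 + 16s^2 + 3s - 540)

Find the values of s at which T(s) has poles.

s = 5, -12, -9

The poles are the roots of the denominator s^3 + 16s^2 + 3s - 540 = 0.
Trying s = 5: the polynomial evaluates to 0, so (s - 5) is a factor.
Dividing out leaves s^2 + 21s + 108 = 0.
Factoring the quadratic: (s + 12)(s + 9) = 0.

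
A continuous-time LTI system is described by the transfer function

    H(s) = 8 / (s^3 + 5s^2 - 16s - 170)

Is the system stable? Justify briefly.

The denominator s^3 + 5s^2 - 16s - 170 factors as (s^2 + 10s + 34)(s - 5), giving poles at s = -5 + 3j, -5 - 3j, 5.
Since the pole(s) at s = 5 lie in the right half-plane, the system is unstable.

unstable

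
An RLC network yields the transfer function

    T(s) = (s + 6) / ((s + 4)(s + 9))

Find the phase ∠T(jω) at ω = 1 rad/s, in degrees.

∠T(j1) ≈ -10.91°

At s = j1: numerator = 6 + j1, denominator = 35 + j13.
∠T = ∠num − ∠den = 9.4623° − (20.376°) = -10.91°.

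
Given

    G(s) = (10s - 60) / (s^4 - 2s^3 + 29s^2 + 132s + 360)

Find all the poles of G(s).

s = 3 ± 6j, -2 ± 2j

The poles are the roots of the denominator s^4 - 2s^3 + 29s^2 + 132s + 360 = 0.
No real roots exist; factor into two real quadratics: (s^2 - 6s + 45)(s^2 + 4s + 8) = 0.
Each quadratic gives a conjugate pair via the quadratic formula.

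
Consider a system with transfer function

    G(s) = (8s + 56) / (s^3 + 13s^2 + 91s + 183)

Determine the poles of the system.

s = -5 ± 6j, -3

The poles are the roots of the denominator s^3 + 13s^2 + 91s + 183 = 0.
Trying s = -3: the polynomial evaluates to 0, so (s + 3) is a factor.
Dividing out leaves s^2 + 10s + 61 = 0.
The quadratic formula then gives s = -5 ± 6j.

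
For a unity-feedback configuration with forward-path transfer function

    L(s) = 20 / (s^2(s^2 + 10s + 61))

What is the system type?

The denominator has 2 factors of s at the origin (free integrators), so this is a Type 2 system.

Type 2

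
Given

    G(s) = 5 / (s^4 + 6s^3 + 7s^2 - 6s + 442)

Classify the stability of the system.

unstable

The denominator s^4 + 6s^3 + 7s^2 - 6s + 442 factors as (s^2 - 4s + 13)(s^2 + 10s + 34), giving poles at s = 2 + 3j, 2 - 3j, -5 + 3j, -5 - 3j.
Since the pole(s) at s = 2 ± 3j lie in the right half-plane, the system is unstable.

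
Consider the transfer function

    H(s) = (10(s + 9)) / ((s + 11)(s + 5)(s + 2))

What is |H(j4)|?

|H(j4)| ≈ 0.2938

Substitute s = j4: numerator = 90 + j40, denominator = -178 + j284.
|H(j4)| = |90 + j40| / |-178 + j284| = 98.489 / 335.17 ≈ 0.2938.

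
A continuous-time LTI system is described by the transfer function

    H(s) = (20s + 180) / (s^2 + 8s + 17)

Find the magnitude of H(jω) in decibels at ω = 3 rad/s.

|H(j3)|_dB ≈ 17.5 dB

Substitute s = j3: numerator = 180 + j60, denominator = 8 + j24.
|H(j3)| = |180 + j60| / |8 + j24| = 189.74 / 25.298 = 7.500.
In decibels: 20·log₁₀(7.500) ≈ 17.5 dB.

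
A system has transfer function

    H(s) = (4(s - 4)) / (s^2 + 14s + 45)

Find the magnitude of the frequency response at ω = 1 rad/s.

|H(j1)| ≈ 0.3572

Substitute s = j1: numerator = -16 + j4, denominator = 44 + j14.
|H(j1)| = |-16 + j4| / |44 + j14| = 16.492 / 46.174 ≈ 0.3572.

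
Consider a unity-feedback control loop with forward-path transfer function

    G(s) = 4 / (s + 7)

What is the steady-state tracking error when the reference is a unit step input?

e_ss = 0.6364

G(s) has no poles at the origin.
This is a Type 0 system. Kp = lim_{s→0} G(s) = 4/7.
e_ss = 1/(1 + Kp) = 1/(1 + 4/7) = 7/11 ≈ 0.6364.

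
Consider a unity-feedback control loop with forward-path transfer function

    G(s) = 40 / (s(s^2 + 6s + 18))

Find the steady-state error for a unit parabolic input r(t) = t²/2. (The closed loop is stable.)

G(s) has one pole at the origin.
This is a Type 1 system; Ka = lim_{s→0} s^2·G(s) = 0, so the steady-state error for a parabola input is infinite.

e_ss = ∞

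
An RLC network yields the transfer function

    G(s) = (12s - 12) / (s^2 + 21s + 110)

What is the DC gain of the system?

Set s = 0: G(0) = (-12) / (110) = -6/55.

G(0) = -6/55 ≈ -0.1091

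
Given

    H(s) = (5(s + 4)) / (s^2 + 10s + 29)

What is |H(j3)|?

Substitute s = j3: numerator = 20 + j15, denominator = 20 + j30.
|H(j3)| = |20 + j15| / |20 + j30| = 25 / 36.056 ≈ 0.6934.

|H(j3)| ≈ 0.6934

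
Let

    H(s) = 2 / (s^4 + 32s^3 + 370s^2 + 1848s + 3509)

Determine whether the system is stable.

The denominator s^4 + 32s^3 + 370s^2 + 1848s + 3509 factors as (s + 11)^2(s^2 + 10s + 29), giving poles at s = -11, -5 ± 2j, -11.
Since all poles lie strictly in the left half-plane, the system is stable.

stable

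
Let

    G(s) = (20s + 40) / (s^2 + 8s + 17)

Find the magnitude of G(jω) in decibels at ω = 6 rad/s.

|G(j6)|_dB ≈ 7.78 dB

Substitute s = j6: numerator = 40 + j120, denominator = -19 + j48.
|G(j6)| = |40 + j120| / |-19 + j48| = 126.49 / 51.624 ≈ 2.450.
In decibels: 20·log₁₀(2.450) ≈ 7.78 dB.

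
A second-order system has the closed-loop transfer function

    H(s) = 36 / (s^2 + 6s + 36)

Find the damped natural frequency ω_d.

ω_d ≈ 5.196 rad/s

Comparing s^2 + 6s + 36 to s^2 + 2ζωₙs + ωₙ²: ωₙ = 6 rad/s and ζ = 6/(2·6) = 0.5.
ζωₙ = 6/2 = 3, so ω_d = ωₙ√(1−ζ²) = √(ωₙ² − (ζωₙ)²) = √(36 − 3²) = √27 ≈ 5.196 rad/s.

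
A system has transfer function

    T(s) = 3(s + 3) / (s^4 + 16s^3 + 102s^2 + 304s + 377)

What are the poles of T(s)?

s = -3 ± 2j, -5 ± 2j

The poles are the roots of the denominator s^4 + 16s^3 + 102s^2 + 304s + 377 = 0.
No real roots exist; factor into two real quadratics: (s^2 + 6s + 13)(s^2 + 10s + 29) = 0.
Each quadratic gives a conjugate pair via the quadratic formula.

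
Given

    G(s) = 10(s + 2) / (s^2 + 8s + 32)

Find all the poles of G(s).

The poles are the roots of the denominator s^2 + 8s + 32 = 0.
Using the quadratic formula: s = (-8 ± √(-64))/2 = -4 ± 4j.

s = -4 + 4j, -4 - 4j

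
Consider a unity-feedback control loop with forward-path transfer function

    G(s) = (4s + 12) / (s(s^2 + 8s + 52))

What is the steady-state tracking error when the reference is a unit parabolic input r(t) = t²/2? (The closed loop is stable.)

G(s) has one pole at the origin.
This is a Type 1 system; Ka = lim_{s→0} s^2·G(s) = 0, so the steady-state error for a parabola input is infinite.

e_ss = ∞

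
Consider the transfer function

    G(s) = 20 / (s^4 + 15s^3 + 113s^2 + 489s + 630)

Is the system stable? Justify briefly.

stable

The denominator s^4 + 15s^3 + 113s^2 + 489s + 630 factors as (s^2 + 6s + 45)(s + 7)(s + 2), giving poles at s = -3 + 6j, -3 - 6j, -7, -2.
Since all poles lie strictly in the left half-plane, the system is stable.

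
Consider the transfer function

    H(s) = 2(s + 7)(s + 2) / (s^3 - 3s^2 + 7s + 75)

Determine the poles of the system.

s = 3 ± 4j, -3

The poles are the roots of the denominator s^3 - 3s^2 + 7s + 75 = 0.
Trying s = -3: the polynomial evaluates to 0, so (s + 3) is a factor.
Dividing out leaves s^2 - 6s + 25 = 0.
The quadratic formula then gives s = 3 ± 4j.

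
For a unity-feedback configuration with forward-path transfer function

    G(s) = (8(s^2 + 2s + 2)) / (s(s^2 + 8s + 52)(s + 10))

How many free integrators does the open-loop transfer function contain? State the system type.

The denominator has 1 factor of s at the origin (free integrator), so this is a Type 1 system.

Type 1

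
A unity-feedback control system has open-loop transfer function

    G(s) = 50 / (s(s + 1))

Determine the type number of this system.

The denominator has 1 factor of s at the origin (free integrator), so this is a Type 1 system.

Type 1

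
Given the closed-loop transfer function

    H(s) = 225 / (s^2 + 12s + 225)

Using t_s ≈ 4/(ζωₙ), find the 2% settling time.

t_s ≈ 0.6667 s

Comparing s^2 + 12s + 225 to s^2 + 2ζωₙs + ωₙ²: ωₙ = 15 rad/s and ζ = 12/(2·15) = 0.4.
ζωₙ = 12/2 = 6, so t_s ≈ 4/(ζωₙ) = 4/6 ≈ 0.6667 s.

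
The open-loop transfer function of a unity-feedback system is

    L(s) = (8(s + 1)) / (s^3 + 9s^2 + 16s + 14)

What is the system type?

The denominator has no factor of s at the origin — no free integrator — so this is a Type 0 system.

Type 0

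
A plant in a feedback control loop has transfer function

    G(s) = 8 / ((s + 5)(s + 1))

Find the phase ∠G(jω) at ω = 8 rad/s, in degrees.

∠G(j8) ≈ -140.9°

At s = j8: numerator = 8, denominator = -59 + j48.
∠G = ∠num − ∠den = 0° − (140.87°) = -140.9°.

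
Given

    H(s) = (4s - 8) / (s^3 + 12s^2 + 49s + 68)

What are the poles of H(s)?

s = -4 ± j, -4

The poles are the roots of the denominator s^3 + 12s^2 + 49s + 68 = 0.
Trying s = -4: the polynomial evaluates to 0, so (s + 4) is a factor.
Dividing out leaves s^2 + 8s + 17 = 0.
The quadratic formula then gives s = -4 ± 1j.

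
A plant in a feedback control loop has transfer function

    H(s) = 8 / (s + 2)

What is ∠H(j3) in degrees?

∠H(j3) ≈ -56.31°

At s = j3: numerator = 8, denominator = 2 + j3.
∠H = ∠num − ∠den = 0° − (56.310°) = -56.31°.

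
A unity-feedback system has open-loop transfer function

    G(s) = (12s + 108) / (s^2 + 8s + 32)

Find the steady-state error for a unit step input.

e_ss = 0.2286

G(s) has no poles at the origin.
This is a Type 0 system. Kp = lim_{s→0} G(s) = 108/32 = 27/8.
e_ss = 1/(1 + Kp) = 1/(1 + 27/8) = 8/35 ≈ 0.2286.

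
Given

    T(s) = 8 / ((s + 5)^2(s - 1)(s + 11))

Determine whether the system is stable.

unstable

The poles can be read from the denominator factors: s = -5, 1, -11, -5.
Since the pole(s) at s = 1 lie in the right half-plane, the system is unstable.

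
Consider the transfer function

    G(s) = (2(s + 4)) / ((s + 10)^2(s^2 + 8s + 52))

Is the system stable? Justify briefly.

stable

The poles can be read from the denominator factors: s = -10, -4 ± 6j, -10.
Since all poles lie strictly in the left half-plane, the system is stable.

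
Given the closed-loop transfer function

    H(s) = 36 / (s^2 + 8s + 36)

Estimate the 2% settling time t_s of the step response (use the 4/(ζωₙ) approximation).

Comparing s^2 + 8s + 36 to s^2 + 2ζωₙs + ωₙ²: ωₙ = 6 rad/s and ζ = 8/(2·6) ≈ 0.6667.
ζωₙ = 8/2 = 4, so t_s ≈ 4/(ζωₙ) = 4/4 = 1 s.

t_s ≈ 1 s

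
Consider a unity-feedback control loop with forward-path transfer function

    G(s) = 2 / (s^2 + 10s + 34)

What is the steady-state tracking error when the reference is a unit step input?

G(s) has no poles at the origin.
This is a Type 0 system. Kp = lim_{s→0} G(s) = 2/34 = 1/17.
e_ss = 1/(1 + Kp) = 1/(1 + 1/17) = 17/18 ≈ 0.9444.

e_ss = 0.9444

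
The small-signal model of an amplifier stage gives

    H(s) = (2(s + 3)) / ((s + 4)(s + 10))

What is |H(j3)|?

Substitute s = j3: numerator = 6 + j6, denominator = 31 + j42.
|H(j3)| = |6 + j6| / |31 + j42| = 8.4853 / 52.202 ≈ 0.1625.

|H(j3)| ≈ 0.1625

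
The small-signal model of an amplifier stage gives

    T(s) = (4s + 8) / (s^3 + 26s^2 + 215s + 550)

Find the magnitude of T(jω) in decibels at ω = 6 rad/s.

|T(j6)|_dB ≈ -33.1 dB

Substitute s = j6: numerator = 8 + j24, denominator = -386 + j1074.
|T(j6)| = |8 + j24| / |-386 + j1074| = 25.298 / 1141.3 ≈ 0.02217.
In decibels: 20·log₁₀(0.02217) ≈ -33.1 dB.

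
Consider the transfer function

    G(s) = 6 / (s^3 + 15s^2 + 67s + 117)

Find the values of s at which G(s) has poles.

s = -3 + 2j, -3 - 2j, -9

The poles are the roots of the denominator s^3 + 15s^2 + 67s + 117 = 0.
Trying s = -9: the polynomial evaluates to 0, so (s + 9) is a factor.
Dividing out leaves s^2 + 6s + 13 = 0.
The quadratic formula then gives s = -3 ± 2j.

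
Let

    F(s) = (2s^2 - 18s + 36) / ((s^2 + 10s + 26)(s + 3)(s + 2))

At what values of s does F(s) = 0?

Set the numerator to zero: 2s^2 - 18s + 36 = 0, i.e. 2·(s^2 - 9s + 18) = 0.
Factoring: (s - 3)(s - 6) = 0.

s = 3, 6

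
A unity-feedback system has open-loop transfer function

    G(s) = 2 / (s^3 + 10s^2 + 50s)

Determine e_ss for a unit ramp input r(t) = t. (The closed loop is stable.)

G(s) has one pole at the origin.
This is a Type 1 system. Kv = lim_{s→0} s·G(s) = 2/50 = 1/25.
e_ss = 1/Kv = 1/(1/25) = 25.

e_ss = 25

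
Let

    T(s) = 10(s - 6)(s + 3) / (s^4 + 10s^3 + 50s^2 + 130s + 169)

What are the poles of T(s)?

The poles are the roots of the denominator s^4 + 10s^3 + 50s^2 + 130s + 169 = 0.
No real roots exist; factor into two real quadratics: (s^2 + 4s + 13)(s^2 + 6s + 13) = 0.
Each quadratic gives a conjugate pair via the quadratic formula.

s = -2 + 3j, -2 - 3j, -3 + 2j, -3 - 2j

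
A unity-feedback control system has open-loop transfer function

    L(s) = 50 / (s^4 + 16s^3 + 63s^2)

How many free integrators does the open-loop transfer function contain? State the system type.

Factor s from the denominator: s^4 + 16s^3 + 63s^2 = s^2·(s^2 + 16s + 63).
There are 2 poles at the origin, so the system is Type 2.

Type 2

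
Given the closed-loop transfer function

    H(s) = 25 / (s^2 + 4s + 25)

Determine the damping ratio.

Compare the denominator to the standard form s^2 + 2ζωₙs + ωₙ².
ωₙ² = 25, so ωₙ = 5 rad/s.
2ζωₙ = 4, so ζ = 4/(2·5) = 0.4.

ζ = 0.4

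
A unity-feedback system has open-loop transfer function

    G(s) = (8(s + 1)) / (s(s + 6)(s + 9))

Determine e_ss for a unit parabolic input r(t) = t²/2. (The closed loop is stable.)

G(s) has one pole at the origin.
This is a Type 1 system; Ka = lim_{s→0} s^2·G(s) = 0, so the steady-state error for a parabola input is infinite.

e_ss = ∞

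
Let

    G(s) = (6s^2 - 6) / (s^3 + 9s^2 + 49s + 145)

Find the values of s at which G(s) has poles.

The poles are the roots of the denominator s^3 + 9s^2 + 49s + 145 = 0.
Trying s = -5: the polynomial evaluates to 0, so (s + 5) is a factor.
Dividing out leaves s^2 + 4s + 29 = 0.
The quadratic formula then gives s = -2 ± 5j.

s = -2 ± 5j, -5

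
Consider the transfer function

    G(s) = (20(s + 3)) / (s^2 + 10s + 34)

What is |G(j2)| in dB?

|G(j2)|_dB ≈ 6.02 dB

Substitute s = j2: numerator = 60 + j40, denominator = 30 + j20.
|G(j2)| = |60 + j40| / |30 + j20| = 72.111 / 36.056 = 2.
In decibels: 20·log₁₀(2) ≈ 6.02 dB.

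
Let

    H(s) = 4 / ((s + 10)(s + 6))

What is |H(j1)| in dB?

Substitute s = j1: numerator = 4, denominator = 59 + j16.
|H(j1)| = |4| / |59 + j16| = 4 / 61.131 ≈ 0.06543.
In decibels: 20·log₁₀(0.06543) ≈ -23.7 dB.

|H(j1)|_dB ≈ -23.7 dB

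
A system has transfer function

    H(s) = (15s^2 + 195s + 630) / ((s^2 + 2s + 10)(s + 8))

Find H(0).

H(0) = 63/8 ≈ 7.875

Set s = 0: H(0) = (630) / (80) = 63/8.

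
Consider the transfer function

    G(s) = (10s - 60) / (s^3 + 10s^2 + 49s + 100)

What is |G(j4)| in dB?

Substitute s = j4: numerator = -60 + j40, denominator = -60 + j132.
|G(j4)| = |-60 + j40| / |-60 + j132| = 72.111 / 145.00 ≈ 0.4973.
In decibels: 20·log₁₀(0.4973) ≈ -6.07 dB.

|G(j4)|_dB ≈ -6.07 dB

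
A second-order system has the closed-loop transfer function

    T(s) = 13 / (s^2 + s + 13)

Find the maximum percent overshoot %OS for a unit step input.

%OS ≈ 64.4%

Comparing s^2 + s + 13 to s^2 + 2ζωₙs + ωₙ²: ωₙ = √13 ≈ 3.606 rad/s and ζ = 1/(2·√13) ≈ 0.1387.
%OS = 100·exp(−πζ/√(1−ζ²)) = 100·exp(−π·0.1387/√(1−0.1387²)) ≈ 64.4%.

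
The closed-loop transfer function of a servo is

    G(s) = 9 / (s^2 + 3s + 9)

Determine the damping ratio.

ζ = 0.5

Compare the denominator to the standard form s^2 + 2ζωₙs + ωₙ².
ωₙ² = 9, so ωₙ = 3 rad/s.
2ζωₙ = 3, so ζ = 3/(2·3) = 0.5.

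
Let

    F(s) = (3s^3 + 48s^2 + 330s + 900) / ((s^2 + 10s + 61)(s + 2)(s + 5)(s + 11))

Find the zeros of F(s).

s = -6, -5 ± 5j

Set the numerator to zero: 3s^3 + 48s^2 + 330s + 900 = 0, i.e. 3·(s^3 + 16s^2 + 110s + 300) = 0.
Factoring: (s + 6)(s^2 + 10s + 50) = 0.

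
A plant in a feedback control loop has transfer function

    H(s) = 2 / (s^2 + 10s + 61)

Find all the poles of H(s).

The poles are the roots of the denominator s^2 + 10s + 61 = 0.
Using the quadratic formula: s = (-10 ± √(-144))/2 = -5 ± 6j.

s = -5 + 6j, -5 - 6j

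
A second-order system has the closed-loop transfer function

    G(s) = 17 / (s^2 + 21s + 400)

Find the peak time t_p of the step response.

Comparing s^2 + 21s + 400 to s^2 + 2ζωₙs + ωₙ²: ωₙ = 20 rad/s and ζ = 21/(2·20) = 0.525.
ζωₙ = 21/2 = 10.5, so ω_d = ωₙ√(1−ζ²) = √(ωₙ² − (ζωₙ)²) = √(400 − 10.5²) = √289.75 ≈ 17.02 rad/s.
t_p = π/ω_d = π/17.02 ≈ 0.1846 s.

t_p ≈ 0.1846 s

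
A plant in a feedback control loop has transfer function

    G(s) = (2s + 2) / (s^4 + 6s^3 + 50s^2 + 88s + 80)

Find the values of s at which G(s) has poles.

s = -1 ± j, -2 ± 6j

The poles are the roots of the denominator s^4 + 6s^3 + 50s^2 + 88s + 80 = 0.
No real roots exist; factor into two real quadratics: (s^2 + 2s + 2)(s^2 + 4s + 40) = 0.
Each quadratic gives a conjugate pair via the quadratic formula.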